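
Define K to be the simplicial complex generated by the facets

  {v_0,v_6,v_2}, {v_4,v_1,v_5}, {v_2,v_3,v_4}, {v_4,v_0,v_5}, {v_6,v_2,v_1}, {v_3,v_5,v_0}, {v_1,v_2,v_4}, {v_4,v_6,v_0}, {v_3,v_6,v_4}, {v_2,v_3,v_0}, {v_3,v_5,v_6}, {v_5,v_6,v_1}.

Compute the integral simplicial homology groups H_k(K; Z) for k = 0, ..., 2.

Take the total order v_0 < v_1 < v_2 < v_3 < v_4 < v_5 < v_6 on the vertex set. Then K (dimension 2) consists of the simplices:

  0-simplices (7): [v_0], [v_1], [v_2], [v_3], [v_4], [v_5], [v_6]
  1-simplices (18): (18 of them)
  2-simplices (12): (12 of them)

Hence C_0 ≅ Z^7, C_1 ≅ Z^18, C_2 ≅ Z^12.

∂_1: C_1 → C_0 is given by ∂[p,q] = [q] − [p]. For instance
  ∂[v_0,v_3] = [v_3] − [v_0].
The resulting 7×18 matrix has rank 6, and its Smith normal form has invariant factors (1,1,1,1,1,1).

∂_2: C_2 → C_1 acts by ∂[p,q,r] = [q,r] − [p,r] + [p,q]. For instance
  ∂[v_2,v_3,v_4] = [v_3,v_4] − [v_2,v_4] + [v_2,v_3],
  ∂[v_1,v_2,v_6] = [v_2,v_6] − [v_1,v_6] + [v_1,v_2].
The 18×12 boundary matrix has rank 12 and Smith normal form diag(1,1,1,1,1,1,1,1,1,1,1,2).

Now H_k = ker ∂_k / im ∂_{k+1}, so:

  H_0: rank C_0 − rank ∂_1 = 7 − 6 = 1, and the invariant factors of ∂_1 are all 1, so H_0 ≅ Z.
  H_1: rank ker ∂_1 − rank ∂_2 = (18 − 6) − 12 = 0, and ∂_2 has invariant factor 2 > 1, so H_1 ≅ Z/2Z.
  H_2: rank ker ∂_2 − rank ∂_3 = (12 − 12) − 0 = 0, and there is no ∂_3, so H_2 ≅ 0.

H_0 ≅ Z,  H_1 ≅ Z/2Z,  H_2 = 0.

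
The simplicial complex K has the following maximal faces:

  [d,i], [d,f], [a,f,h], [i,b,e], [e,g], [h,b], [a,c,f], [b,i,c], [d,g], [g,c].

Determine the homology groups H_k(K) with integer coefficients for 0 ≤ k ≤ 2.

H_0 ≅ Z,  H_1 ≅ Z^4,  H_2 = 0.

K has 9 vertices, 16 edges, 4 triangles.
rank ∂_0 = 0, rank ∂_1 = 8 ⇒ b_0 = 9 − 0 − 8 = 1; all invariant factors of ∂_1 are 1 so no torsion. So H_0 = Z.
rank ∂_1 = 8, rank ∂_2 = 4 ⇒ b_1 = 16 − 8 − 4 = 4; all invariant factors of ∂_2 are 1 so no torsion. So H_1 = Z^4.
rank ∂_2 = 4, rank ∂_3 = 0 ⇒ b_2 = 4 − 4 − 0 = 0. So H_2 = 0.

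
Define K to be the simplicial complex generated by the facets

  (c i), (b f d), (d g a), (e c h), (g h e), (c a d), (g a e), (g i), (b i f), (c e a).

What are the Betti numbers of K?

b_0 = 1, b_1 = 2, b_2 = 0.

We work with the vertex ordering a < b < c < d < e < f < g < h < i. The simplices of K, each written with vertices in increasing order, are:

  0-simplices (9): a, b, c, d, e, f, g, h, i
  1-simplices (18): ac, ad, ae, ag, bd, bf, bi, cd, ce, ch, ci, df, dg, eg, eh, fi, gh, gi
  2-simplices (8): acd, ace, adg, aeg, bdf, bfi, ceh, egh

giving chain groups C_0 ≅ Z^9, C_1 ≅ Z^18, C_2 ≅ Z^8.

∂_1: C_1 → C_0 maps an edge to its endpoints' difference, ∂[p,q] = q − p. For instance
  ∂gi = i − g.
This gives a 9×18 integer matrix of rank 8; reducing to Smith normal form yields diagonal entries (1,1,1,1,1,1,1,1).

The boundary map ∂_2: C_2 → C_1 acts by ∂[p,q,r] = [q,r] − [p,r] + [p,q]. For instance
  ∂bfi = fi − bi + bf,
  ∂aeg = eg − ag + ae.
This gives a 18×8 integer matrix of rank 8; reducing to Smith normal form yields diagonal entries (1,1,1,1,1,1,1,1).

From H_k ≅ ker(∂_k) / im(∂_{k+1}) we obtain:

  H_0: rank C_0 − rank ∂_1 = 9 − 8 = 1, and the invariant factors of ∂_1 are all 1, so H_0 = Z.
  H_1: rank ker ∂_1 − rank ∂_2 = (18 − 8) − 8 = 2, and the invariant factors of ∂_2 are all 1, so H_1 = Z^2.
  H_2: rank ker ∂_2 − rank ∂_3 = (8 − 8) − 0 = 0, and there is no ∂_3, so H_2 = 0.

Hence the Betti numbers are b_0 = 1, b_1 = 2, b_2 = 0.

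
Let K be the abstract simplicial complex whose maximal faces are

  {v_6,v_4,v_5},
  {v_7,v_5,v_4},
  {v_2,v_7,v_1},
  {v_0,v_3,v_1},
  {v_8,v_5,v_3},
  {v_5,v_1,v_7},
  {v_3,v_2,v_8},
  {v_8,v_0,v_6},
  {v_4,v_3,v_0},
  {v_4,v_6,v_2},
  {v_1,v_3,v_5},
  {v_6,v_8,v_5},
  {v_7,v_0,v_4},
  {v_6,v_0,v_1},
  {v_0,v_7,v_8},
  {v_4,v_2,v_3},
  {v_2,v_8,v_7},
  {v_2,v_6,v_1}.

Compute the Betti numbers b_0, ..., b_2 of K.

We work with the vertex ordering v_0 < v_1 < v_2 < v_3 < v_4 < v_5 < v_6 < v_7 < v_8. The simplices of K, each written with vertices in increasing order, are:

  0-simplices (9): [v_0], [v_1], [v_2], [v_3], [v_4], [v_5], [v_6], [v_7], [v_8]
  1-simplices (27): (27 of them)
  2-simplices (18): (18 of them)

Hence C_0 ≅ Z^9, C_1 ≅ Z^27, C_2 ≅ Z^18.

∂_1: C_1 → C_0 maps an edge to its endpoints' difference, ∂[p,q] = q − p. For instance
  ∂[v_2,v_3] = [v_3] − [v_2].
As a 9×27 matrix over Z this has rank 8, with invariant factors (1,1,1,1,1,1,1,1).

Boundary ∂_2: C_2 → C_1 maps a triangle to the signed sum of its edges. For instance
  ∂[v_0,v_7,v_8] = [v_7,v_8] − [v_0,v_8] + [v_0,v_7],
  ∂[v_1,v_2,v_7] = [v_2,v_7] − [v_1,v_7] + [v_1,v_2].
The 27×18 boundary matrix has rank 17 and Smith normal form diag(1,1,1,1,1,1,1,1,1,1,1,1,1,1,1,1,1).

Computing H_k = (kernel of ∂_k) / (image of ∂_{k+1}):

  H_0: rank C_0 − rank ∂_1 = 9 − 8 = 1, and the invariant factors of ∂_1 are all 1, so H_0 = Z.
  H_1: rank ker ∂_1 − rank ∂_2 = (27 − 8) − 17 = 2, and the invariant factors of ∂_2 are all 1, so H_1 = Z^2.
  H_2: rank ker ∂_2 − rank ∂_3 = (18 − 17) − 0 = 1, and there is no ∂_3, so H_2 = Z.

Hence the Betti numbers are b_0 = 1, b_1 = 2, b_2 = 1.

b_0 = 1, b_1 = 2, b_2 = 1.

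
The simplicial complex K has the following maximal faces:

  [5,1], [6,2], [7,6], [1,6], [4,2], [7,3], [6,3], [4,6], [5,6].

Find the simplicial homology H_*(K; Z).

K has 7 vertices, 9 edges.
rank ∂_0 = 0, rank ∂_1 = 6 ⇒ b_0 = 7 − 0 − 6 = 1; all invariant factors of ∂_1 are 1 so no torsion. So H_0 = Z.
rank ∂_1 = 6, rank ∂_2 = 0 ⇒ b_1 = 9 − 6 − 0 = 3. So H_1 = Z^3.

H_0 = Z,  H_1 = Z^3.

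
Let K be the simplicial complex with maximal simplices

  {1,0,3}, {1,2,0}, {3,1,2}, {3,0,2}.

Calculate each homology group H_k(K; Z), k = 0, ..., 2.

Fix the vertex order 0 < 1 < 2 < 3 and write every simplex with vertices in increasing order. Then dim K = 2 and the simplices of K are:

  0-simplices (4): [0], [1], [2], [3]
  1-simplices (6): [0,1], [0,2], [0,3], [1,2], [1,3], [2,3]
  2-simplices (4): [0,1,2], [0,1,3], [0,2,3], [1,2,3]

Hence C_0 ≅ Z^4, C_1 ≅ Z^6, C_2 ≅ Z^4.

∂_1: C_1 → C_0 maps an edge to its endpoints' difference, ∂[p,q] = q − p. For instance
  ∂[0,2] = [2] − [0].
This gives a 4×6 integer matrix of rank 3; reducing to Smith normal form yields diagonal entries (1,1,1).

∂_2: C_2 → C_1 acts by ∂[p,q,r] = [q,r] − [p,r] + [p,q]. For instance
  ∂[0,1,3] = [1,3] − [0,3] + [0,1],
  ∂[1,2,3] = [2,3] − [1,3] + [1,2].
The resulting 6×4 matrix has rank 3, and its Smith normal form has invariant factors (1,1,1).

From H_k ≅ ker(∂_k) / im(∂_{k+1}) we obtain:

  H_0: rank C_0 − rank ∂_1 = 4 − 3 = 1, and the invariant factors of ∂_1 are all 1, so H_0 ≅ Z.
  H_1: rank ker ∂_1 − rank ∂_2 = (6 − 3) − 3 = 0, and the invariant factors of ∂_2 are all 1, so H_1 ≅ 0.
  H_2: rank ker ∂_2 − rank ∂_3 = (4 − 3) − 0 = 1, and there is no ∂_3, so H_2 ≅ Z.

H_0 ≅ Z,  H_1 = 0,  H_2 ≅ Z.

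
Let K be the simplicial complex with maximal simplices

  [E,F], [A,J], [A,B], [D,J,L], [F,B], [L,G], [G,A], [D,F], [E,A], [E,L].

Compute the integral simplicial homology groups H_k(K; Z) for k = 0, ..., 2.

H_0 ≅ Z,  H_1 ≅ Z^4,  H_2 = 0.

K has 8 vertices, 12 edges, 1 triangle.
rank ∂_0 = 0, rank ∂_1 = 7 ⇒ b_0 = 8 − 0 − 7 = 1; all invariant factors of ∂_1 are 1 so no torsion. So H_0 = Z.
rank ∂_1 = 7, rank ∂_2 = 1 ⇒ b_1 = 12 − 7 − 1 = 4; all invariant factors of ∂_2 are 1 so no torsion. So H_1 = Z^4.
rank ∂_2 = 1, rank ∂_3 = 0 ⇒ b_2 = 1 − 1 − 0 = 0. So H_2 = 0.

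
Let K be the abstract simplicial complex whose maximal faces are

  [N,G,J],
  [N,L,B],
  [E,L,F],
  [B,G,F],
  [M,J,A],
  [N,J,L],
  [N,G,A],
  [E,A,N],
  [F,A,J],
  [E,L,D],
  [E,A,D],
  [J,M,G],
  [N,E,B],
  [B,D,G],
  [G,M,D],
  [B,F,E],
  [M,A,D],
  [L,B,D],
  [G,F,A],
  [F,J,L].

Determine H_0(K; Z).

Fix the vertex order A < B < D < E < F < G < J < L < M < N and write every simplex with vertices in increasing order. Then dim K = 2 and the simplices of K are:

  0-simplices (10): A, B, D, E, F, G, J, L, M, N
  1-simplices (30): AD, AE, AF, AG, AJ, AM, AN, BD, BE, BF, BG, BL, BN, DE, DG, DL, DM, EF, EL, EN, FG, FJ, FL, GJ, GM, GN, JL, JM, JN, LN
  2-simplices (20): ADE, ADM, AEN, AFG, AFJ, AGN, AJM, BDG, BDL, BEF, BEN, BFG, BLN, DEL, DGM, EFL, FJL, GJM, GJN, JLN

so the chain groups are C_0 ≅ Z^10, C_1 ≅ Z^30, C_2 ≅ Z^20.

∂_1: C_1 → C_0 maps an edge to its endpoints' difference, ∂[p,q] = q − p. For instance
  ∂FG = G − F.
As a 10×30 matrix over Z this has rank 9, with invariant factors (1,1,1,1,1,1,1,1,1).

The boundary map ∂_2: C_2 → C_1 sends each 2-simplex [p,q,r] to [q,r] − [p,r] + [p,q]. For instance
  ∂BDG = DG − BG + BD,
  ∂ADE = DE − AE + AD.
The 30×20 boundary matrix has rank 20 and Smith normal form diag(1,1,1,1,1,1,1,1,1,1,1,1,1,1,1,1,1,1,1,2).

Computing H_k = (kernel of ∂_k) / (image of ∂_{k+1}):

  H_0: rank C_0 − rank ∂_1 = 10 − 9 = 1, and the invariant factors of ∂_1 are all 1, so H_0 = Z.

H_0 ≅ Z.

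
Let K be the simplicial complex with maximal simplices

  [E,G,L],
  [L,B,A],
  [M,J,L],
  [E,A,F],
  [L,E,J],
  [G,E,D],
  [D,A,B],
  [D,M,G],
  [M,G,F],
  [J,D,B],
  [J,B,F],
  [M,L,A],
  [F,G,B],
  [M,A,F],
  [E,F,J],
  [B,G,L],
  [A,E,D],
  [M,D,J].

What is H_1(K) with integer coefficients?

Order the vertices as A < B < D < E < F < G < J < L < M. Listing each simplex with vertices in this order, K has dimension 2 with simplices:

  0-simplices (9): A, B, D, E, F, G, J, L, M
  1-simplices (27): AB, AD, AE, AF, AL, AM, BD, BF, BG, BJ, BL, DE, DG, DJ, DM, EF, EG, EJ, EL, FG, FJ, FM, GL, GM, JL, JM, LM
  2-simplices (18): ABD, ABL, ADE, AEF, AFM, ALM, BDJ, BFG, BFJ, BGL, DEG, DGM, DJM, EFJ, EGL, EJL, FGM, JLM

giving chain groups C_0 ≅ Z^9, C_1 ≅ Z^27, C_2 ≅ Z^18.

∂_1: C_1 → C_0 maps an edge to its endpoints' difference, ∂[p,q] = q − p. For instance
  ∂AF = F − A.
This gives a 9×27 integer matrix of rank 8; reducing to Smith normal form yields diagonal entries (1,1,1,1,1,1,1,1).

∂_2: C_2 → C_1 acts by ∂[p,q,r] = [q,r] − [p,r] + [p,q]. For instance
  ∂ABL = BL − AL + AB,
  ∂FGM = GM − FM + FG.
This gives a 27×18 integer matrix of rank 17; reducing to Smith normal form yields diagonal entries (1,1,1,1,1,1,1,1,1,1,1,1,1,1,1,1,1).

Computing H_k = (kernel of ∂_k) / (image of ∂_{k+1}):

  H_1: rank ker ∂_1 − rank ∂_2 = (27 − 8) − 17 = 2, and the invariant factors of ∂_2 are all 1, so H_1 = Z^2.

H_1 = Z^2.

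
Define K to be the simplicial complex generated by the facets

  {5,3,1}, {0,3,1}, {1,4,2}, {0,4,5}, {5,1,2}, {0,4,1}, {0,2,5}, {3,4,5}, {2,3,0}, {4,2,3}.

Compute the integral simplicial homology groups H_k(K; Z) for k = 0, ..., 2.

Take the total order 0 < 1 < 2 < 3 < 4 < 5 on the vertex set. Then K (dimension 2) consists of the simplices:

  0-simplices (6): [0], [1], [2], [3], [4], [5]
  1-simplices (15): [0,1], [0,2], [0,3], [0,4], [0,5], [1,2], [1,3], [1,4], [1,5], [2,3], [2,4], [2,5], [3,4], [3,5], [4,5]
  2-simplices (10): [0,1,3], [0,1,4], [0,2,3], [0,2,5], [0,4,5], [1,2,4], [1,2,5], [1,3,5], [2,3,4], [3,4,5]

so the chain groups are C_0 ≅ Z^6, C_1 ≅ Z^15, C_2 ≅ Z^10.

The boundary map ∂_1: C_1 → C_0 sends each edge [p,q] (with p < q) to q − p. For instance
  ∂[0,4] = [4] − [0].
As a 6×15 matrix over Z this has rank 5, with invariant factors (1,1,1,1,1).

Boundary ∂_2: C_2 → C_1 acts by ∂[p,q,r] = [q,r] − [p,r] + [p,q]. For instance
  ∂[0,4,5] = [4,5] − [0,5] + [0,4],
  ∂[3,4,5] = [4,5] − [3,5] + [3,4].
This gives a 15×10 integer matrix of rank 10; reducing to Smith normal form yields diagonal entries (1,1,1,1,1,1,1,1,1,2).

Reading off H_k = ker ∂_k / im ∂_{k+1}:

  H_0: rank C_0 − rank ∂_1 = 6 − 5 = 1, and the invariant factors of ∂_1 are all 1, so H_0 ≅ Z.
  H_1: rank ker ∂_1 − rank ∂_2 = (15 − 5) − 10 = 0, and ∂_2 has invariant factor 2 > 1, so H_1 ≅ Z/2.
  H_2: rank ker ∂_2 − rank ∂_3 = (10 − 10) − 0 = 0, and there is no ∂_3, so H_2 ≅ 0.

H_0 ≅ Z,  H_1 ≅ Z/2,  H_2 = 0.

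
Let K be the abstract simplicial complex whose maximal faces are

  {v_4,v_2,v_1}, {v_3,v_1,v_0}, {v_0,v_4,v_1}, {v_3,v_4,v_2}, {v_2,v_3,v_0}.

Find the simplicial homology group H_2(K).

Order the vertices as v_0 < v_1 < v_2 < v_3 < v_4. Listing each simplex with vertices in this order, K has dimension 2 with simplices:

  0-simplices (5): [v_0], [v_1], [v_2], [v_3], [v_4]
  1-simplices (10): [v_0,v_1], [v_0,v_2], [v_0,v_3], [v_0,v_4], [v_1,v_2], [v_1,v_3], [v_1,v_4], [v_2,v_3], [v_2,v_4], [v_3,v_4]
  2-simplices (5): [v_0,v_1,v_3], [v_0,v_1,v_4], [v_0,v_2,v_3], [v_1,v_2,v_4], [v_2,v_3,v_4]

Hence C_0 ≅ Z^5, C_1 ≅ Z^10, C_2 ≅ Z^5.

∂_1: C_1 → C_0 maps an edge to its endpoints' difference, ∂[p,q] = q − p. For instance
  ∂[v_2,v_4] = [v_4] − [v_2].
The 5×10 boundary matrix has rank 4 and Smith normal form diag(1,1,1,1).

∂_2: C_2 → C_1 acts by ∂[p,q,r] = [q,r] − [p,r] + [p,q]. For instance
  ∂[v_0,v_2,v_3] = [v_2,v_3] − [v_0,v_3] + [v_0,v_2],
  ∂[v_0,v_1,v_4] = [v_1,v_4] − [v_0,v_4] + [v_0,v_1].
The 10×5 boundary matrix has rank 5 and Smith normal form diag(1,1,1,1,1).

Computing H_k = (kernel of ∂_k) / (image of ∂_{k+1}):

  H_2: rank ker ∂_2 − rank ∂_3 = (5 − 5) − 0 = 0, and there is no ∂_3, so H_2 ≅ 0.

(K is a triangulation of the Möbius band.)

H_2 = 0.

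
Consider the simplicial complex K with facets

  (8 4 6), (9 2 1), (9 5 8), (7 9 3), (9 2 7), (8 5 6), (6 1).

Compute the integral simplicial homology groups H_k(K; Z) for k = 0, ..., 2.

H_0 = Z,  H_1 = Z,  H_2 = 0.

Fix the vertex order 1 < 2 < 3 < 4 < 5 < 6 < 7 < 8 < 9 and write every simplex with vertices in increasing order. Then dim K = 2 and the simplices of K are:

  0-simplices (9): [1], [2], [3], [4], [5], [6], [7], [8], [9]
  1-simplices (15): [1,2], [1,6], [1,9], [2,7], [2,9], [3,7], [3,9], [4,6], [4,8], [5,6], [5,8], [5,9], [6,8], [7,9], [8,9]
  2-simplices (6): [1,2,9], [2,7,9], [3,7,9], [4,6,8], [5,6,8], [5,8,9]

giving chain groups C_0 ≅ Z^9, C_1 ≅ Z^15, C_2 ≅ Z^6.

∂_1: C_1 → C_0 maps an edge to its endpoints' difference, ∂[p,q] = q − p. For instance
  ∂[5,8] = [8] − [5].
As a 9×15 matrix over Z this has rank 8, with invariant factors (1,1,1,1,1,1,1,1).

∂_2: C_2 → C_1 maps a triangle to the signed sum of its edges. For instance
  ∂[1,2,9] = [2,9] − [1,9] + [1,2],
  ∂[4,6,8] = [6,8] − [4,8] + [4,6].
As a 15×6 matrix over Z this has rank 6, with invariant factors (1,1,1,1,1,1).

Reading off H_k = ker ∂_k / im ∂_{k+1}:

  H_0: rank C_0 − rank ∂_1 = 9 − 8 = 1, and the invariant factors of ∂_1 are all 1, so H_0 ≅ Z.
  H_1: rank ker ∂_1 − rank ∂_2 = (15 − 8) − 6 = 1, and the invariant factors of ∂_2 are all 1, so H_1 ≅ Z.
  H_2: rank ker ∂_2 − rank ∂_3 = (6 − 6) − 0 = 0, and there is no ∂_3, so H_2 ≅ 0.

As a check, the Euler characteristic is 9 − 15 + 6 = 0, which agrees with 1 − 1 + 0 = 0.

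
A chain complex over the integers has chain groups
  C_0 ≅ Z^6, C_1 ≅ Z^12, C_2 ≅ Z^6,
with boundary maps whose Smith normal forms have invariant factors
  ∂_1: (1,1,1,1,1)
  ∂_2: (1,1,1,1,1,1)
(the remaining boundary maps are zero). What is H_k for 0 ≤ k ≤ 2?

H_0: b_0 = 6 − 0 − 5 = 1; torsion from ∂_1 factors > 1: none. So H_0 ≅ Z.
H_1: b_1 = 12 − 5 − 6 = 1; torsion from ∂_2 factors > 1: none. So H_1 ≅ Z.
H_2: b_2 = 6 − 6 − 0 = 0; torsion from ∂_3 factors > 1: none. So H_2 ≅ 0.

H_0 ≅ Z,  H_1 ≅ Z,  H_2 = 0.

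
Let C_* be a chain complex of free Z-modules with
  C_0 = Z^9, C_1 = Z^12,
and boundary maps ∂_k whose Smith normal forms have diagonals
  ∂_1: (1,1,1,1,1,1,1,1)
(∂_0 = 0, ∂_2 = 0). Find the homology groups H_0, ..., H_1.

H_0 = Z,  H_1 = Z^4.

H_0: b_0 = 9 − 0 − 8 = 1; torsion from ∂_1 factors > 1: none. So H_0 = Z.
H_1: b_1 = 12 − 8 − 0 = 4; torsion from ∂_2 factors > 1: none. So H_1 = Z^4.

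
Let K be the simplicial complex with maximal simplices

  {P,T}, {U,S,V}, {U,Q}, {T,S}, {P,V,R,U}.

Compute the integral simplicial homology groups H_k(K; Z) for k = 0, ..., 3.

H_0 = Z,  H_1 = Z,  H_2 = 0,  H_3 = 0.

We work with the vertex ordering P < Q < R < S < T < U < V. The simplices of K, each written with vertices in increasing order, are:

  0-simplices (7): P, Q, R, S, T, U, V
  1-simplices (11): PR, PT, PU, PV, QU, RU, RV, ST, SU, SV, UV
  2-simplices (5): PRU, PRV, PUV, RUV, SUV
  3-simplices (1): PRUV

giving chain groups C_0 ≅ Z^7, C_1 ≅ Z^11, C_2 ≅ Z^5, C_3 ≅ Z^1.

Boundary ∂_1: C_1 → C_0 sends each edge [p,q] (with p < q) to q − p. For instance
  ∂SU = U − S.
This gives a 7×11 integer matrix of rank 6; reducing to Smith normal form yields diagonal entries (1,1,1,1,1,1).

∂_2: C_2 → C_1 acts by ∂[p,q,r] = [q,r] − [p,r] + [p,q]. For instance
  ∂RUV = UV − RV + RU,
  ∂SUV = UV − SV + SU.
The resulting 11×5 matrix has rank 4, and its Smith normal form has invariant factors (1,1,1,1).

Boundary ∂_3: C_3 → C_2 sends each 3-simplex σ to the alternating sum Σ_i (−1)^i (σ with its i-th vertex removed). For instance
  ∂PRUV = RUV − PUV + PRV − PRU.
This gives a 5×1 integer matrix of rank 1; reducing to Smith normal form yields diagonal entries (1).

Reading off H_k = ker ∂_k / im ∂_{k+1}:

  H_0: rank C_0 − rank ∂_1 = 7 − 6 = 1, and the invariant factors of ∂_1 are all 1, so H_0 ≅ Z.
  H_1: rank ker ∂_1 − rank ∂_2 = (11 − 6) − 4 = 1, and the invariant factors of ∂_2 are all 1, so H_1 ≅ Z.
  H_2: rank ker ∂_2 − rank ∂_3 = (5 − 4) − 1 = 0, and the invariant factors of ∂_3 are all 1, so H_2 ≅ 0.
  H_3: rank ker ∂_3 − rank ∂_4 = (1 − 1) − 0 = 0, and there is no ∂_4, so H_3 ≅ 0.

As a check, the Euler characteristic is 7 − 11 + 5 − 1 = 0, which agrees with 1 − 1 + 0 − 0 = 0.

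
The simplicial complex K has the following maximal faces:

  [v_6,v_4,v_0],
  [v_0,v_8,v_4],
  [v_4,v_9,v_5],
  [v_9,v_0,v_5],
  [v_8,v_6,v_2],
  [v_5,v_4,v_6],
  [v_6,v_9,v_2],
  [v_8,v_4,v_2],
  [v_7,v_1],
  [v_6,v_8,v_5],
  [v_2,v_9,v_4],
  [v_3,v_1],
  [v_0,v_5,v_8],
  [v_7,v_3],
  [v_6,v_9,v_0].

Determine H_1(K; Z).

H_1 ≅ Z ⊕ Z/2.

K has 10 vertices, 21 edges, 12 triangles.
rank ∂_1 = 8, rank ∂_2 = 12 ⇒ b_1 = 21 − 8 − 12 = 1; ∂_2 has invariant factor(s) [2] giving torsion. So H_1 = Z ⊕ Z/2.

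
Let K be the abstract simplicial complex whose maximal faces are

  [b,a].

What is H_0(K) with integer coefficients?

We work with the vertex ordering a < b. The simplices of K, each written with vertices in increasing order, are:

  0-simplices (2): a, b
  1-simplices (1): ab

giving chain groups C_0 ≅ Z^2, C_1 ≅ Z^1.

∂_1: C_1 → C_0 maps an edge to its endpoints' difference, ∂[p,q] = q − p.
The resulting 2×1 matrix has rank 1, and its Smith normal form has invariant factors (1).

From H_k ≅ ker(∂_k) / im(∂_{k+1}) we obtain:

  H_0: rank C_0 − rank ∂_1 = 2 − 1 = 1, and the invariant factors of ∂_1 are all 1, so H_0 ≅ Z.

H_0 ≅ Z.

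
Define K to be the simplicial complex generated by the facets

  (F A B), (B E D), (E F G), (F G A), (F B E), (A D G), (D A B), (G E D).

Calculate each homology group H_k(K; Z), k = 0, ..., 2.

Fix the vertex order A < B < D < E < F < G and write every simplex with vertices in increasing order. Then dim K = 2 and the simplices of K are:

  0-simplices (6): A, B, D, E, F, G
  1-simplices (12): AB, AD, AF, AG, BD, BE, BF, DE, DG, EF, EG, FG
  2-simplices (8): ABD, ABF, ADG, AFG, BDE, BEF, DEG, EFG

so the chain groups are C_0 ≅ Z^6, C_1 ≅ Z^12, C_2 ≅ Z^8.

The boundary map ∂_1: C_1 → C_0 sends each edge [p,q] (with p < q) to q − p. For instance
  ∂BE = E − B.
As a 6×12 matrix over Z this has rank 5, with invariant factors (1,1,1,1,1).

Boundary ∂_2: C_2 → C_1 maps a triangle to the signed sum of its edges. For instance
  ∂DEG = EG − DG + DE,
  ∂BEF = EF − BF + BE.
The 12×8 boundary matrix has rank 7 and Smith normal form diag(1,1,1,1,1,1,1).

From H_k ≅ ker(∂_k) / im(∂_{k+1}) we obtain:

  H_0: rank C_0 − rank ∂_1 = 6 − 5 = 1, and the invariant factors of ∂_1 are all 1, so H_0 ≅ Z.
  H_1: rank ker ∂_1 − rank ∂_2 = (12 − 5) − 7 = 0, and the invariant factors of ∂_2 are all 1, so H_1 ≅ 0.
  H_2: rank ker ∂_2 − rank ∂_3 = (8 − 7) − 0 = 1, and there is no ∂_3, so H_2 ≅ Z.

H_0 ≅ Z,  H_1 = 0,  H_2 ≅ Z.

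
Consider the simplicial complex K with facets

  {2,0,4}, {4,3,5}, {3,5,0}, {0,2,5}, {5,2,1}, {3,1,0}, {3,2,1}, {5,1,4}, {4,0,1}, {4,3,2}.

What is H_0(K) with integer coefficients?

Take the total order 0 < 1 < 2 < 3 < 4 < 5 on the vertex set. Then K (dimension 2) consists of the simplices:

  0-simplices (6): [0], [1], [2], [3], [4], [5]
  1-simplices (15): [0,1], [0,2], [0,3], [0,4], [0,5], [1,2], [1,3], [1,4], [1,5], [2,3], [2,4], [2,5], [3,4], [3,5], [4,5]
  2-simplices (10): [0,1,3], [0,1,4], [0,2,4], [0,2,5], [0,3,5], [1,2,3], [1,2,5], [1,4,5], [2,3,4], [3,4,5]

giving chain groups C_0 ≅ Z^6, C_1 ≅ Z^15, C_2 ≅ Z^10.

The boundary map ∂_1: C_1 → C_0 is given by ∂[p,q] = [q] − [p].
The 6×15 boundary matrix has rank 5 and Smith normal form diag(1,1,1,1,1).

The boundary map ∂_2: C_2 → C_1 sends each 2-simplex [p,q,r] to [q,r] − [p,r] + [p,q]. For instance
  ∂[1,4,5] = [4,5] − [1,5] + [1,4],
  ∂[1,2,3] = [2,3] − [1,3] + [1,2].
As a 15×10 matrix over Z this has rank 10, with invariant factors (1,1,1,1,1,1,1,1,1,2).

From H_k ≅ ker(∂_k) / im(∂_{k+1}) we obtain:

  H_0: rank C_0 − rank ∂_1 = 6 − 5 = 1, and the invariant factors of ∂_1 are all 1, so H_0 = Z.

H_0 = Z.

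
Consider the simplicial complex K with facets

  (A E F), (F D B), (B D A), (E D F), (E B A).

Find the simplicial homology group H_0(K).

H_0 = Z.

Order the vertices as A < B < D < E < F. Listing each simplex with vertices in this order, K has dimension 2 with simplices:

  0-simplices (5): A, B, D, E, F
  1-simplices (10): AB, AD, AE, AF, BD, BE, BF, DE, DF, EF
  2-simplices (5): ABD, ABE, AEF, BDF, DEF

giving chain groups C_0 ≅ Z^5, C_1 ≅ Z^10, C_2 ≅ Z^5.

∂_1: C_1 → C_0 maps an edge to its endpoints' difference, ∂[p,q] = q − p.
The 5×10 boundary matrix has rank 4 and Smith normal form diag(1,1,1,1).

∂_2: C_2 → C_1 maps a triangle to the signed sum of its edges. For instance
  ∂ABD = BD − AD + AB,
  ∂BDF = DF − BF + BD.
The resulting 10×5 matrix has rank 5, and its Smith normal form has invariant factors (1,1,1,1,1).

Now H_k = ker ∂_k / im ∂_{k+1}, so:

  H_0: rank C_0 − rank ∂_1 = 5 − 4 = 1, and the invariant factors of ∂_1 are all 1, so H_0 ≅ Z.

(K is a triangulation of the Möbius band.)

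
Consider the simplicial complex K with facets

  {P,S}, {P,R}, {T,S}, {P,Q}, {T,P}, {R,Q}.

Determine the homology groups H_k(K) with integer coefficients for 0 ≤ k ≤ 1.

Order the vertices as P < Q < R < S < T. Listing each simplex with vertices in this order, K has dimension 1 with simplices:

  0-simplices (5): P, Q, R, S, T
  1-simplices (6): PQ, PR, PS, PT, QR, ST

so the chain groups are C_0 ≅ Z^5, C_1 ≅ Z^6.

The boundary map ∂_1: C_1 → C_0 is given by ∂[p,q] = [q] − [p].
The resulting 5×6 matrix has rank 4, and its Smith normal form has invariant factors (1,1,1,1).

Now H_k = ker ∂_k / im ∂_{k+1}, so:

  H_0: rank C_0 − rank ∂_1 = 5 − 4 = 1, and the invariant factors of ∂_1 are all 1, so H_0 = Z.
  H_1: rank ker ∂_1 − rank ∂_2 = (6 − 4) − 0 = 2, and there is no ∂_2, so H_1 = Z^2.

H_0 ≅ Z,  H_1 ≅ Z^2.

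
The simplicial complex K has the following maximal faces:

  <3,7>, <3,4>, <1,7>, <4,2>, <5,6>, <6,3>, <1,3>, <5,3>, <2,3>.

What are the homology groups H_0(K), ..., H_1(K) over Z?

H_0 ≅ Z,  H_1 ≅ Z^3.

K has 7 vertices, 9 edges.
rank ∂_0 = 0, rank ∂_1 = 6 ⇒ b_0 = 7 − 0 − 6 = 1; all invariant factors of ∂_1 are 1 so no torsion. So H_0 ≅ Z.
rank ∂_1 = 6, rank ∂_2 = 0 ⇒ b_1 = 9 − 6 − 0 = 3. So H_1 ≅ Z^3.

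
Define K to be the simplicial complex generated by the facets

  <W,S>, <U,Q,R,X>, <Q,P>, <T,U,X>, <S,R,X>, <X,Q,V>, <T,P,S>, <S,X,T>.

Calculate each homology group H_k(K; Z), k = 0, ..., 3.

Order the vertices as P < Q < R < S < T < U < V < W < X. Listing each simplex with vertices in this order, K has dimension 3 with simplices:

  0-simplices (9): P, Q, R, S, T, U, V, W, X
  1-simplices (17): PQ, PS, PT, QR, QU, QV, QX, RS, RU, RX, ST, SW, SX, TU, TX, UX, VX
  2-simplices (9): PST, QRU, QRX, QUX, QVX, RSX, RUX, STX, TUX
  3-simplices (1): QRUX

so the chain groups are C_0 ≅ Z^9, C_1 ≅ Z^17, C_2 ≅ Z^9, C_3 ≅ Z^1.

The boundary map ∂_1: C_1 → C_0 sends each edge [p,q] (with p < q) to q − p.
The 9×17 boundary matrix has rank 8 and Smith normal form diag(1,1,1,1,1,1,1,1).

∂_2: C_2 → C_1 acts by ∂[p,q,r] = [q,r] − [p,r] + [p,q]. For instance
  ∂STX = TX − SX + ST,
  ∂TUX = UX − TX + TU.
This gives a 17×9 integer matrix of rank 8; reducing to Smith normal form yields diagonal entries (1,1,1,1,1,1,1,1).

Boundary ∂_3: C_3 → C_2 sends each 3-simplex σ to the alternating sum Σ_i (−1)^i (σ with its i-th vertex removed). For instance
  ∂QRUX = RUX − QUX + QRX − QRU.
This gives a 9×1 integer matrix of rank 1; reducing to Smith normal form yields diagonal entries (1).

Now H_k = ker ∂_k / im ∂_{k+1}, so:

  H_0: rank C_0 − rank ∂_1 = 9 − 8 = 1, and the invariant factors of ∂_1 are all 1, so H_0 ≅ Z.
  H_1: rank ker ∂_1 − rank ∂_2 = (17 − 8) − 8 = 1, and the invariant factors of ∂_2 are all 1, so H_1 ≅ Z.
  H_2: rank ker ∂_2 − rank ∂_3 = (9 − 8) − 1 = 0, and the invariant factors of ∂_3 are all 1, so H_2 ≅ 0.
  H_3: rank ker ∂_3 − rank ∂_4 = (1 − 1) − 0 = 0, and there is no ∂_4, so H_3 ≅ 0.

H_0 ≅ Z,  H_1 ≅ Z,  H_2 = 0,  H_3 = 0.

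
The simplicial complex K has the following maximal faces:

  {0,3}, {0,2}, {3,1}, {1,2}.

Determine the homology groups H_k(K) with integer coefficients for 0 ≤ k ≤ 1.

H_0 = Z,  H_1 = Z.

Take the total order 0 < 1 < 2 < 3 on the vertex set. Then K (dimension 1) consists of the simplices:

  0-simplices (4): [0], [1], [2], [3]
  1-simplices (4): [0,2], [0,3], [1,2], [1,3]

Hence C_0 ≅ Z^4, C_1 ≅ Z^4.

The boundary map ∂_1: C_1 → C_0 sends each edge [p,q] (with p < q) to q − p. For instance
  ∂[1,3] = [3] − [1].
The resulting 4×4 matrix has rank 3, and its Smith normal form has invariant factors (1,1,1).

Reading off H_k = ker ∂_k / im ∂_{k+1}:

  H_0: rank C_0 − rank ∂_1 = 4 − 3 = 1, and the invariant factors of ∂_1 are all 1, so H_0 = Z.
  H_1: rank ker ∂_1 − rank ∂_2 = (4 − 3) − 0 = 1, and there is no ∂_2, so H_1 = Z.

As a check, the Euler characteristic is 4 − 4 = 0, which agrees with 1 − 1 = 0.
(K is a triangulation of the circle S^1.)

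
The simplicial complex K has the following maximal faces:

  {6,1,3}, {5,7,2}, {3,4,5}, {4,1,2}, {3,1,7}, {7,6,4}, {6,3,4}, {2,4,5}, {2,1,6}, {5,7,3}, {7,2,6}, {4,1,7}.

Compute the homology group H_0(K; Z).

Order the vertices as 1 < 2 < 3 < 4 < 5 < 6 < 7. Listing each simplex with vertices in this order, K has dimension 2 with simplices:

  0-simplices (7): [1], [2], [3], [4], [5], [6], [7]
  1-simplices (18): [1,2], [1,3], [1,4], [1,6], [1,7], [2,4], [2,5], [2,6], [2,7], [3,4], [3,5], [3,6], [3,7], [4,5], [4,6], [4,7], [5,7], [6,7]
  2-simplices (12): [1,2,4], [1,2,6], [1,3,6], [1,3,7], [1,4,7], [2,4,5], [2,5,7], [2,6,7], [3,4,5], [3,4,6], [3,5,7], [4,6,7]

giving chain groups C_0 ≅ Z^7, C_1 ≅ Z^18, C_2 ≅ Z^12.

Boundary ∂_1: C_1 → C_0 maps an edge to its endpoints' difference, ∂[p,q] = q − p. For instance
  ∂[3,6] = [6] − [3].
The resulting 7×18 matrix has rank 6, and its Smith normal form has invariant factors (1,1,1,1,1,1).

Boundary ∂_2: C_2 → C_1 sends each 2-simplex [p,q,r] to [q,r] − [p,r] + [p,q]. For instance
  ∂[2,6,7] = [6,7] − [2,7] + [2,6],
  ∂[4,6,7] = [6,7] − [4,7] + [4,6].
The resulting 18×12 matrix has rank 12, and its Smith normal form has invariant factors (1,1,1,1,1,1,1,1,1,1,1,2).

Now H_k = ker ∂_k / im ∂_{k+1}, so:

  H_0: rank C_0 − rank ∂_1 = 7 − 6 = 1, and the invariant factors of ∂_1 are all 1, so H_0 ≅ Z.

(K is a triangulation of the real projective plane RP^2.)

H_0 ≅ Z.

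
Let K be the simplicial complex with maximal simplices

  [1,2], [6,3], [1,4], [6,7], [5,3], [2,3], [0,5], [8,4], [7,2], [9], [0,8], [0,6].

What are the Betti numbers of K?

Take the total order 0 < 1 < 2 < 3 < 4 < 5 < 6 < 7 < 8 < 9 on the vertex set. Then K (dimension 1) consists of the simplices:

  0-simplices (10): [0], [1], [2], [3], [4], [5], [6], [7], [8], [9]
  1-simplices (11): [0,5], [0,6], [0,8], [1,2], [1,4], [2,3], [2,7], [3,5], [3,6], [4,8], [6,7]

Hence C_0 ≅ Z^10, C_1 ≅ Z^11.

The boundary map ∂_1: C_1 → C_0 maps an edge to its endpoints' difference, ∂[p,q] = q − p. For instance
  ∂[3,5] = [5] − [3].
As a 10×11 matrix over Z this has rank 8, with invariant factors (1,1,1,1,1,1,1,1).

From H_k ≅ ker(∂_k) / im(∂_{k+1}) we obtain:

  H_0: rank C_0 − rank ∂_1 = 10 − 8 = 2, and the invariant factors of ∂_1 are all 1, so H_0 = Z^2.
  H_1: rank ker ∂_1 − rank ∂_2 = (11 − 8) − 0 = 3, and there is no ∂_2, so H_1 = Z^3.

Hence the Betti numbers are b_0 = 2, b_1 = 3.

b_0 = 2, b_1 = 3.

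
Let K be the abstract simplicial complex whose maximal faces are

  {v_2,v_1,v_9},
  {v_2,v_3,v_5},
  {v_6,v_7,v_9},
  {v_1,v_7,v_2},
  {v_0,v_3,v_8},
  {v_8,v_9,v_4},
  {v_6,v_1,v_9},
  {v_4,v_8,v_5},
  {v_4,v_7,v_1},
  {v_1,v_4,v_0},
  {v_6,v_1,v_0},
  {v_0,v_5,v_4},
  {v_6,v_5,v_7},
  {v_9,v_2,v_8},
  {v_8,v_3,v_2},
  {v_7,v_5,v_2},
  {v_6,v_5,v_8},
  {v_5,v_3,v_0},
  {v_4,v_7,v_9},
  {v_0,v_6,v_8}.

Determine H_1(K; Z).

H_1 ≅ Z ⊕ Z/2.

Take the total order v_0 < v_1 < v_2 < v_3 < v_4 < v_5 < v_6 < v_7 < v_8 < v_9 on the vertex set. Then K (dimension 2) consists of the simplices:

  0-simplices (10): [v_0], [v_1], [v_2], [v_3], [v_4], [v_5], [v_6], [v_7], [v_8], [v_9]
  1-simplices (30): (30 of them)
  2-simplices (20): (20 of them)

Hence C_0 ≅ Z^10, C_1 ≅ Z^30, C_2 ≅ Z^20.

∂_1: C_1 → C_0 sends each edge [p,q] (with p < q) to q − p.
This gives a 10×30 integer matrix of rank 9; reducing to Smith normal form yields diagonal entries (1,1,1,1,1,1,1,1,1).

∂_2: C_2 → C_1 acts by ∂[p,q,r] = [q,r] − [p,r] + [p,q]. For instance
  ∂[v_1,v_4,v_7] = [v_4,v_7] − [v_1,v_7] + [v_1,v_4],
  ∂[v_2,v_5,v_7] = [v_5,v_7] − [v_2,v_7] + [v_2,v_5].
This gives a 30×20 integer matrix of rank 20; reducing to Smith normal form yields diagonal entries (1,1,1,1,1,1,1,1,1,1,1,1,1,1,1,1,1,1,1,2).

Computing H_k = (kernel of ∂_k) / (image of ∂_{k+1}):

  H_1: rank ker ∂_1 − rank ∂_2 = (30 − 9) − 20 = 1, and ∂_2 has invariant factor 2 > 1, so H_1 ≅ Z ⊕ Z/2.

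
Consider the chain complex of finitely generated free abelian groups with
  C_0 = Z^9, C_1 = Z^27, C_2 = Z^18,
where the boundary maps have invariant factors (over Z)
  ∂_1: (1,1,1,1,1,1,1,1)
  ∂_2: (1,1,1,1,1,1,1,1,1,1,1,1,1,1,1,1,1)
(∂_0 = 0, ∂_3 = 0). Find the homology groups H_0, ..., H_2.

H_0: b_0 = 9 − 0 − 8 = 1; torsion from ∂_1 factors > 1: none. So H_0 = Z.
H_1: b_1 = 27 − 8 − 17 = 2; torsion from ∂_2 factors > 1: none. So H_1 = Z^2.
H_2: b_2 = 18 − 17 − 0 = 1; torsion from ∂_3 factors > 1: none. So H_2 = Z.

H_0 = Z,  H_1 = Z^2,  H_2 = Z.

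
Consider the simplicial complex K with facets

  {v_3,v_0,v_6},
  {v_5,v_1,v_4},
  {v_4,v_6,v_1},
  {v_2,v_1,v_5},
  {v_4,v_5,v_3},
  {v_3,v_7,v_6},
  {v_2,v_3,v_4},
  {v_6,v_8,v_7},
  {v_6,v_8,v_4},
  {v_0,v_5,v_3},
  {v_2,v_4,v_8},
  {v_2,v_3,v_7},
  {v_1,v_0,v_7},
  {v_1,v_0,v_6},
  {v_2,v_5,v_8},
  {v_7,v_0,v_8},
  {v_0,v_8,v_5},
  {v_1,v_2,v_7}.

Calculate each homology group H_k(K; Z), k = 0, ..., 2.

K has 9 vertices, 27 edges, 18 triangles.
rank ∂_0 = 0, rank ∂_1 = 8 ⇒ b_0 = 9 − 0 − 8 = 1; all invariant factors of ∂_1 are 1 so no torsion. So H_0 = Z.
rank ∂_1 = 8, rank ∂_2 = 18 ⇒ b_1 = 27 − 8 − 18 = 1; ∂_2 has invariant factor(s) [2] giving torsion. So H_1 = Z ⊕ Z_2.
rank ∂_2 = 18, rank ∂_3 = 0 ⇒ b_2 = 18 − 18 − 0 = 0. So H_2 = 0.

H_0 ≅ Z,  H_1 ≅ Z ⊕ Z_2,  H_2 = 0.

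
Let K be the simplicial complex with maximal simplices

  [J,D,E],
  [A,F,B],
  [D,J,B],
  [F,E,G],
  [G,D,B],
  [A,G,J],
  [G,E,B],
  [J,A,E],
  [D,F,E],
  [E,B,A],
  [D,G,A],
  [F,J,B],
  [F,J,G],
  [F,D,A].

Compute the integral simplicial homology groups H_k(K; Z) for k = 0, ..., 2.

H_0 = Z,  H_1 = Z^2,  H_2 = Z.

Fix the vertex order A < B < D < E < F < G < J and write every simplex with vertices in increasing order. Then dim K = 2 and the simplices of K are:

  0-simplices (7): A, B, D, E, F, G, J
  1-simplices (21): AB, AD, AE, AF, AG, AJ, BD, BE, BF, BG, BJ, DE, DF, DG, DJ, EF, EG, EJ, FG, FJ, GJ
  2-simplices (14): ABE, ABF, ADF, ADG, AEJ, AGJ, BDG, BDJ, BEG, BFJ, DEF, DEJ, EFG, FGJ

so the chain groups are C_0 ≅ Z^7, C_1 ≅ Z^21, C_2 ≅ Z^14.

∂_1: C_1 → C_0 maps an edge to its endpoints' difference, ∂[p,q] = q − p.
The 7×21 boundary matrix has rank 6 and Smith normal form diag(1,1,1,1,1,1).

∂_2: C_2 → C_1 acts by ∂[p,q,r] = [q,r] − [p,r] + [p,q]. For instance
  ∂ABE = BE − AE + AB,
  ∂ADG = DG − AG + AD.
The resulting 21×14 matrix has rank 13, and its Smith normal form has invariant factors (1,1,1,1,1,1,1,1,1,1,1,1,1).

Computing H_k = (kernel of ∂_k) / (image of ∂_{k+1}):

  H_0: rank C_0 − rank ∂_1 = 7 − 6 = 1, and the invariant factors of ∂_1 are all 1, so H_0 = Z.
  H_1: rank ker ∂_1 − rank ∂_2 = (21 − 6) − 13 = 2, and the invariant factors of ∂_2 are all 1, so H_1 = Z^2.
  H_2: rank ker ∂_2 − rank ∂_3 = (14 − 13) − 0 = 1, and there is no ∂_3, so H_2 = Z.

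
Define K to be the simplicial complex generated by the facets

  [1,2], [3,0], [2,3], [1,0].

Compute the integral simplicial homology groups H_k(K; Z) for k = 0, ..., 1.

H_0 ≅ Z,  H_1 ≅ Z.

Take the total order 0 < 1 < 2 < 3 on the vertex set. Then K (dimension 1) consists of the simplices:

  0-simplices (4): [0], [1], [2], [3]
  1-simplices (4): [0,1], [0,3], [1,2], [2,3]

giving chain groups C_0 ≅ Z^4, C_1 ≅ Z^4.

The boundary map ∂_1: C_1 → C_0 maps an edge to its endpoints' difference, ∂[p,q] = q − p. For instance
  ∂[0,3] = [3] − [0].
As a 4×4 matrix over Z this has rank 3, with invariant factors (1,1,1).

Reading off H_k = ker ∂_k / im ∂_{k+1}:

  H_0: rank C_0 − rank ∂_1 = 4 − 3 = 1, and the invariant factors of ∂_1 are all 1, so H_0 ≅ Z.
  H_1: rank ker ∂_1 − rank ∂_2 = (4 − 3) − 0 = 1, and there is no ∂_2, so H_1 ≅ Z.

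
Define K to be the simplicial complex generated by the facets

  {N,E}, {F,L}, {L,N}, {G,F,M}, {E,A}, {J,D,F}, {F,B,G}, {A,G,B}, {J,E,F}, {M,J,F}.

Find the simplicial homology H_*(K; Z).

H_0 = Z,  H_1 = Z^2,  H_2 = 0.

Fix the vertex order A < B < D < E < F < G < J < L < M < N and write every simplex with vertices in increasing order. Then dim K = 2 and the simplices of K are:

  0-simplices (10): A, B, D, E, F, G, J, L, M, N
  1-simplices (17): AB, AE, AG, BF, BG, DF, DJ, EF, EJ, EN, FG, FJ, FL, FM, GM, JM, LN
  2-simplices (6): ABG, BFG, DFJ, EFJ, FGM, FJM

so the chain groups are C_0 ≅ Z^10, C_1 ≅ Z^17, C_2 ≅ Z^6.

Boundary ∂_1: C_1 → C_0 maps an edge to its endpoints' difference, ∂[p,q] = q − p.
This gives a 10×17 integer matrix of rank 9; reducing to Smith normal form yields diagonal entries (1,1,1,1,1,1,1,1,1).

∂_2: C_2 → C_1 maps a triangle to the signed sum of its edges. For instance
  ∂BFG = FG − BG + BF,
  ∂EFJ = FJ − EJ + EF.
The 17×6 boundary matrix has rank 6 and Smith normal form diag(1,1,1,1,1,1).

Now H_k = ker ∂_k / im ∂_{k+1}, so:

  H_0: rank C_0 − rank ∂_1 = 10 − 9 = 1, and the invariant factors of ∂_1 are all 1, so H_0 ≅ Z.
  H_1: rank ker ∂_1 − rank ∂_2 = (17 − 9) − 6 = 2, and the invariant factors of ∂_2 are all 1, so H_1 ≅ Z^2.
  H_2: rank ker ∂_2 − rank ∂_3 = (6 − 6) − 0 = 0, and there is no ∂_3, so H_2 ≅ 0.

As a check, the Euler characteristic is 10 − 17 + 6 = -1, which agrees with 1 − 2 + 0 = -1.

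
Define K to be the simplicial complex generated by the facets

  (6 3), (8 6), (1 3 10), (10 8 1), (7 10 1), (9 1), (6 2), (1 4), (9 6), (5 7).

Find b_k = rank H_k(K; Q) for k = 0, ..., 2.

We work with the vertex ordering 1 < 2 < 3 < 4 < 5 < 6 < 7 < 8 < 9 < 10. The simplices of K, each written with vertices in increasing order, are:

  0-simplices (10): [1], [2], [3], [4], [5], [6], [7], [8], [9], [10]
  1-simplices (14): [1,3], [1,4], [1,7], [1,8], [1,9], [1,10], [2,6], [3,6], [3,10], [5,7], [6,8], [6,9], [7,10], [8,10]
  2-simplices (3): [1,3,10], [1,7,10], [1,8,10]

giving chain groups C_0 ≅ Z^10, C_1 ≅ Z^14, C_2 ≅ Z^3.

The boundary map ∂_1: C_1 → C_0 sends each edge [p,q] (with p < q) to q − p.
The 10×14 boundary matrix has rank 9 and Smith normal form diag(1,1,1,1,1,1,1,1,1).

The boundary map ∂_2: C_2 → C_1 sends each 2-simplex [p,q,r] to [q,r] − [p,r] + [p,q]. For instance
  ∂[1,3,10] = [3,10] − [1,10] + [1,3],
  ∂[1,8,10] = [8,10] − [1,10] + [1,8].
As a 14×3 matrix over Z this has rank 3, with invariant factors (1,1,1).

From H_k ≅ ker(∂_k) / im(∂_{k+1}) we obtain:

  H_0: rank C_0 − rank ∂_1 = 10 − 9 = 1, and the invariant factors of ∂_1 are all 1, so H_0 = Z.
  H_1: rank ker ∂_1 − rank ∂_2 = (14 − 9) − 3 = 2, and the invariant factors of ∂_2 are all 1, so H_1 = Z^2.
  H_2: rank ker ∂_2 − rank ∂_3 = (3 − 3) − 0 = 0, and there is no ∂_3, so H_2 = 0.

Hence the Betti numbers are b_0 = 1, b_1 = 2, b_2 = 0.

b_0 = 1, b_1 = 2, b_2 = 0.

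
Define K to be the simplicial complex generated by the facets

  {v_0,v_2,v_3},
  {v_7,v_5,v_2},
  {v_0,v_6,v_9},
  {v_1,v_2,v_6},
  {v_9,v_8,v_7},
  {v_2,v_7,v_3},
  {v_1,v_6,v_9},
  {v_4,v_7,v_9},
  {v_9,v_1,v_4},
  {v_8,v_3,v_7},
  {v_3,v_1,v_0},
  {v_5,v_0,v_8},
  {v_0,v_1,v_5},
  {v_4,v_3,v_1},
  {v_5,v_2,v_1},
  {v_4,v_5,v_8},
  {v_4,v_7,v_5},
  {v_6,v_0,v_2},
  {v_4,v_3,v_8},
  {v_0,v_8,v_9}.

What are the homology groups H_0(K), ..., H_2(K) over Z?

H_0 ≅ Z,  H_1 ≅ Z ⊕ Z_2,  H_2 = 0.

We work with the vertex ordering v_0 < v_1 < v_2 < v_3 < v_4 < v_5 < v_6 < v_7 < v_8 < v_9. The simplices of K, each written with vertices in increasing order, are:

  0-simplices (10): [v_0], [v_1], [v_2], [v_3], [v_4], [v_5], [v_6], [v_7], [v_8], [v_9]
  1-simplices (30): (30 of them)
  2-simplices (20): (20 of them)

giving chain groups C_0 ≅ Z^10, C_1 ≅ Z^30, C_2 ≅ Z^20.

The boundary map ∂_1: C_1 → C_0 maps an edge to its endpoints' difference, ∂[p,q] = q − p.
As a 10×30 matrix over Z this has rank 9, with invariant factors (1,1,1,1,1,1,1,1,1).

Boundary ∂_2: C_2 → C_1 maps a triangle to the signed sum of its edges. For instance
  ∂[v_1,v_2,v_5] = [v_2,v_5] − [v_1,v_5] + [v_1,v_2],
  ∂[v_1,v_6,v_9] = [v_6,v_9] − [v_1,v_9] + [v_1,v_6].
As a 30×20 matrix over Z this has rank 20, with invariant factors (1,1,1,1,1,1,1,1,1,1,1,1,1,1,1,1,1,1,1,2).

From H_k ≅ ker(∂_k) / im(∂_{k+1}) we obtain:

  H_0: rank C_0 − rank ∂_1 = 10 − 9 = 1, and the invariant factors of ∂_1 are all 1, so H_0 = Z.
  H_1: rank ker ∂_1 − rank ∂_2 = (30 − 9) − 20 = 1, and ∂_2 has invariant factor 2 > 1, so H_1 = Z ⊕ Z_2.
  H_2: rank ker ∂_2 − rank ∂_3 = (20 − 20) − 0 = 0, and there is no ∂_3, so H_2 = 0.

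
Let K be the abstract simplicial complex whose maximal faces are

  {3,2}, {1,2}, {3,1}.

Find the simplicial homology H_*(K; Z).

H_0 = Z,  H_1 = Z.

Take the total order 1 < 2 < 3 on the vertex set. Then K (dimension 1) consists of the simplices:

  0-simplices (3): [1], [2], [3]
  1-simplices (3): [1,2], [1,3], [2,3]

so the chain groups are C_0 ≅ Z^3, C_1 ≅ Z^3.

The boundary map ∂_1: C_1 → C_0 sends each edge [p,q] (with p < q) to q − p. For instance
  ∂[1,3] = [3] − [1].
The resulting 3×3 matrix has rank 2, and its Smith normal form has invariant factors (1,1).

From H_k ≅ ker(∂_k) / im(∂_{k+1}) we obtain:

  H_0: rank C_0 − rank ∂_1 = 3 − 2 = 1, and the invariant factors of ∂_1 are all 1, so H_0 = Z.
  H_1: rank ker ∂_1 − rank ∂_2 = (3 − 2) − 0 = 1, and there is no ∂_2, so H_1 = Z.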